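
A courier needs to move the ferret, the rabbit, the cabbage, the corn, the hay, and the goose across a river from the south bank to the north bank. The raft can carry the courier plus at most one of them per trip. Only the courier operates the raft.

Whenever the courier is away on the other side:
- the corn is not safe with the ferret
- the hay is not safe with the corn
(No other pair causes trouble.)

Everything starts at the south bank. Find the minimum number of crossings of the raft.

Counting alone: the courier can take at most 1 across per trip to the north bank, so moving all 6 needs at least 6 loaded trips out, with a return between consecutive ones — at least 11 crossings.
The safety rule pushes this higher. Following every safe sequence of crossings, the most of the 6 that can be at the north bank as the raft arrives there on crossing 11 is 5 — never all 6.
So no plan with fewer than 13 crossings exists, and this one achieves 13:
1. Courier goes to the north bank with the corn.  [the south bank: the cabbage, the ferret, the goose, the hay, the rabbit | the north bank: the corn]
2. Courier goes back to the south bank alone.  [the south bank: the cabbage, the ferret, the goose, the hay, the rabbit | the north bank: the corn]
3. Courier goes to the north bank with the ferret.  [the south bank: the cabbage, the goose, the hay, the rabbit | the north bank: the corn, the ferret]
4. Courier goes back to the south bank with the corn.  [the south bank: the cabbage, the corn, the goose, the hay, the rabbit | the north bank: the ferret]
5. Courier goes to the north bank with the hay.  [the south bank: the cabbage, the corn, the goose, the rabbit | the north bank: the ferret, the hay]
6. Courier goes back to the south bank alone.  [the south bank: the cabbage, the corn, the goose, the rabbit | the north bank: the ferret, the hay]
7. Courier goes to the north bank with the rabbit.  [the south bank: the cabbage, the corn, the goose | the north bank: the ferret, the hay, the rabbit]
8. Courier goes back to the south bank alone.  [the south bank: the cabbage, the corn, the goose | the north bank: the ferret, the hay, the rabbit]
9. Courier goes to the north bank with the cabbage.  [the south bank: the corn, the goose | the north bank: the cabbage, the ferret, the hay, the rabbit]
10. Courier goes back to the south bank alone.  [the south bank: the corn, the goose | the north bank: the cabbage, the ferret, the hay, the rabbit]
11. Courier goes to the north bank with the goose.  [the south bank: the corn | the north bank: the cabbage, the ferret, the goose, the hay, the rabbit]
12. Courier goes back to the south bank alone.  [the south bank: the corn | the north bank: the cabbage, the ferret, the goose, the hay, the rabbit]
13. Courier goes to the north bank with the corn.  [the south bank: — | the north bank: the cabbage, the corn, the ferret, the goose, the hay, the rabbit]

13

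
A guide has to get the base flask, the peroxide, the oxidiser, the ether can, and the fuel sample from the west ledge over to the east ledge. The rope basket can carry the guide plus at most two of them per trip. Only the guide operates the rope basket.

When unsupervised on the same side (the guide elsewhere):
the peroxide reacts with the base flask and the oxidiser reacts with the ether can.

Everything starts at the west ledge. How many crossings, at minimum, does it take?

Counting alone: the guide can take at most 2 across per trip to the east ledge, so moving all 5 needs at least 3 loaded trips out, with a return between consecutive ones — at least 5 crossings.
The plan below uses exactly 5 crossings, so it is optimal:
1. Guide goes to the east ledge with the base flask and the oxidiser.  [the west ledge: the ether can, the fuel sample, the peroxide | the east ledge: the base flask, the oxidiser]
2. Guide goes back to the west ledge alone.  [the west ledge: the ether can, the fuel sample, the peroxide | the east ledge: the base flask, the oxidiser]
3. Guide goes to the east ledge with the fuel sample.  [the west ledge: the ether can, the peroxide | the east ledge: the base flask, the fuel sample, the oxidiser]
4. Guide goes back to the west ledge alone.  [the west ledge: the ether can, the peroxide | the east ledge: the base flask, the fuel sample, the oxidiser]
5. Guide goes to the east ledge with the ether can and the peroxide.  [the west ledge: — | the east ledge: the base flask, the ether can, the fuel sample, the oxidiser, the peroxide]

5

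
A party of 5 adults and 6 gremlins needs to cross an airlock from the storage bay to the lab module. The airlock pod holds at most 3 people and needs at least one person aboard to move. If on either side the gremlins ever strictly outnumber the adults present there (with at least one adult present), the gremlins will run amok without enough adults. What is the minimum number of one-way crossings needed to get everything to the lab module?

impossible

The gremlins already outnumber the adults at the storage bay before anyone moves, so the starting position itself is disallowed.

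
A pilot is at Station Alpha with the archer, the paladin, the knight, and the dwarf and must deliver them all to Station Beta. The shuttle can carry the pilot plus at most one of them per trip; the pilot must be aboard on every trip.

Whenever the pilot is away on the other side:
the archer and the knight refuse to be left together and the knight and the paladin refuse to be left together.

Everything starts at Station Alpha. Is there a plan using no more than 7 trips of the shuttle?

No

Counting alone: the pilot can take at most 1 across per trip to Station Beta, so moving all 4 needs at least 4 loaded trips out, with a return between consecutive ones — at least 7 crossings.
The safety rule pushes this higher. Following every safe sequence of crossings, the most of the 4 that can be at Station Beta as the shuttle arrives there on crossing 7 is 3 — never all 4.
So the move cannot be finished within 7 crossings. (The shortest complete plan takes 9:)
1. Pilot goes to Station Beta with the knight.
2. Pilot goes back to Station Alpha alone.
3. Pilot goes to Station Beta with the archer.
4. Pilot goes back to Station Alpha with the knight.
5. Pilot goes to Station Beta with the paladin.
6. Pilot goes back to Station Alpha alone.
7. Pilot goes to Station Beta with the dwarf.
8. Pilot goes back to Station Alpha alone.
9. Pilot goes to Station Beta with the knight.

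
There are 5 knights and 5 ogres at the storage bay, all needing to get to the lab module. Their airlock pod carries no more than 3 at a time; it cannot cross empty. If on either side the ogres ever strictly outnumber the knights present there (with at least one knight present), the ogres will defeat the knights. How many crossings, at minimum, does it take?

Counting alone: each trip to the lab module takes at most 3 across and each return brings at least 1 back, so after t trips out (and t−1 returns) at most 3t − (t−1) of the 10 are across; that first reaches 10 at t = 5, so at least 9 crossings are needed.
The safety rule pushes this higher. Following every safe sequence of crossings, the most of the 10 that can be at the lab module as the airlock pod arrives there on crossing 9 is 9 — never all 10.
So no plan with fewer than 11 crossings exists, and this one achieves 11:
1. 2 ogres → the lab module.  (the storage bay: 5K 3O; the lab module: 0K 2O)
2. 1 ogre ← the storage bay.  (the storage bay: 5K 4O; the lab module: 0K 1O)
3. 3 ogres → the lab module.  (the storage bay: 5K 1O; the lab module: 0K 4O)
4. 1 ogre ← the storage bay.  (the storage bay: 5K 2O; the lab module: 0K 3O)
5. 3 knights → the lab module.  (the storage bay: 2K 2O; the lab module: 3K 3O)
6. 1 knight and 1 ogre ← the storage bay.  (the storage bay: 3K 3O; the lab module: 2K 2O)
7. 3 knights → the lab module.  (the storage bay: 0K 3O; the lab module: 5K 2O)
8. 1 ogre ← the storage bay.  (the storage bay: 0K 4O; the lab module: 5K 1O)
9. 2 ogres → the lab module.  (the storage bay: 0K 2O; the lab module: 5K 3O)
10. 1 ogre ← the storage bay.  (the storage bay: 0K 3O; the lab module: 5K 2O)
11. 3 ogres → the lab module.  (the storage bay: 0K 0O; the lab module: 5K 5O)

11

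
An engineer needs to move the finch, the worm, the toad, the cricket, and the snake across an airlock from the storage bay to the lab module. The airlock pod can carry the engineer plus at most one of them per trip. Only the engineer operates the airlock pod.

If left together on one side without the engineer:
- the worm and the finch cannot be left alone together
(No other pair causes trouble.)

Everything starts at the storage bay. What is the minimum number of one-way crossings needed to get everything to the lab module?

9

Counting alone: the engineer can take at most 1 across per trip to the lab module, so moving all 5 needs at least 5 loaded trips out, with a return between consecutive ones — at least 9 crossings.
The plan below uses exactly 9 crossings, so it is optimal:
1. Engineer goes to the lab module with the finch.  [the storage bay: the cricket, the snake, the toad, the worm | the lab module: the finch]
2. Engineer goes back to the storage bay alone.  [the storage bay: the cricket, the snake, the toad, the worm | the lab module: the finch]
3. Engineer goes to the lab module with the toad.  [the storage bay: the cricket, the snake, the worm | the lab module: the finch, the toad]
4. Engineer goes back to the storage bay alone.  [the storage bay: the cricket, the snake, the worm | the lab module: the finch, the toad]
5. Engineer goes to the lab module with the cricket.  [the storage bay: the snake, the worm | the lab module: the cricket, the finch, the toad]
6. Engineer goes back to the storage bay alone.  [the storage bay: the snake, the worm | the lab module: the cricket, the finch, the toad]
7. Engineer goes to the lab module with the snake.  [the storage bay: the worm | the lab module: the cricket, the finch, the snake, the toad]
8. Engineer goes back to the storage bay alone.  [the storage bay: the worm | the lab module: the cricket, the finch, the snake, the toad]
9. Engineer goes to the lab module with the worm.  [the storage bay: — | the lab module: the cricket, the finch, the snake, the toad, the worm]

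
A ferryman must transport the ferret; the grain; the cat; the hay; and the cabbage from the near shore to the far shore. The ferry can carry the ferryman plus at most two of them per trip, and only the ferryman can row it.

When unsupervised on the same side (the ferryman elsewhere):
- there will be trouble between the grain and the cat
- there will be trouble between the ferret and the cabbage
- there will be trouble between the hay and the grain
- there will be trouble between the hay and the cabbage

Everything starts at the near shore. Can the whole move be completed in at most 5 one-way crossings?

Counting alone: the ferryman can take at most 2 across per trip to the far shore, so moving all 5 needs at least 3 loaded trips out, with a return between consecutive ones — at least 5 crossings.
The safety rule pushes this higher. Following every safe sequence of crossings, the most of the 5 that can be at the far shore as the ferry arrives there on crossing 5 is 4 — never all 5.
So the move cannot be finished within 5 crossings. (The shortest complete plan takes 7:)
1. Ferryman goes to the far shore with the cabbage and the grain.  [the near shore: the cat, the ferret, the hay | the far shore: the cabbage, the grain]
2. Ferryman goes back to the near shore alone.  [the near shore: the cat, the ferret, the hay | the far shore: the cabbage, the grain]
3. Ferryman goes to the far shore with the ferret.  [the near shore: the cat, the hay | the far shore: the cabbage, the ferret, the grain]
4. Ferryman goes back to the near shore with the cabbage.  [the near shore: the cabbage, the cat, the hay | the far shore: the ferret, the grain]
5. Ferryman goes to the far shore with the cat and the hay.  [the near shore: the cabbage | the far shore: the cat, the ferret, the grain, the hay]
6. Ferryman goes back to the near shore with the grain.  [the near shore: the cabbage, the grain | the far shore: the cat, the ferret, the hay]
7. Ferryman goes to the far shore with the cabbage and the grain.  [the near shore: — | the far shore: the cabbage, the cat, the ferret, the grain, the hay]

No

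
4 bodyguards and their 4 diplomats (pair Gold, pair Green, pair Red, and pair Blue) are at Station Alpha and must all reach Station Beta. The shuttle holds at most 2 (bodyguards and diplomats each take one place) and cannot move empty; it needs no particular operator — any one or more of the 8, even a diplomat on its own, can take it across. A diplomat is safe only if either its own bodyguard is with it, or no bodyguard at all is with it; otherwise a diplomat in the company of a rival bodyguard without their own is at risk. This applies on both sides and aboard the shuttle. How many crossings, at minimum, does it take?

impossible

Following every safe sequence of crossings from the start, the most of the 8 that can be at Station Beta as the shuttle arrives there on crossings 1, 3, 5 is 2, 3, 4 respectively; the best ever achieved is 4 of 8.
From crossing 7 on, no configuration arises that was not already reachable earlier: only 44 distinct safe configurations (who is on which side, and where the shuttle is) can ever be reached, none of them has everyone across, and every continuation just revisits them. So no valid plan exists.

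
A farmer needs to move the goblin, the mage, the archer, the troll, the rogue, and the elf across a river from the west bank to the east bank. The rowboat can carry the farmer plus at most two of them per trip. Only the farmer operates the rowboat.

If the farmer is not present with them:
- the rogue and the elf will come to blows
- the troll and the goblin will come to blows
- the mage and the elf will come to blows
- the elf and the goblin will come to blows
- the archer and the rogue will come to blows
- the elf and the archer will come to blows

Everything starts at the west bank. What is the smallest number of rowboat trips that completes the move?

Whatever the first load, the items left behind include a forbidden pair without the farmer. No opening move is safe, so no plan exists.

impossible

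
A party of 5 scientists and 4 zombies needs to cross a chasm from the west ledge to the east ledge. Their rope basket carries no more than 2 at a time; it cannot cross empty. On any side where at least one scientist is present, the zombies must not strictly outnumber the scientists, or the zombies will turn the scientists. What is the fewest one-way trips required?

Counting alone: each trip to the east ledge takes at most 2 across and each return brings at least 1 back, so after t trips out (and t−1 returns) at most 2t − (t−1) of the 9 are across; that first reaches 9 at t = 8, so at least 15 crossings are needed.
The plan below uses exactly 15 crossings, so it is optimal:
1. 2 zombies → the east ledge.  (the west ledge: 5S 2Z; the east ledge: 0S 2Z)
2. 1 zombie ← the west ledge.  (the west ledge: 5S 3Z; the east ledge: 0S 1Z)
3. 2 zombies → the east ledge.  (the west ledge: 5S 1Z; the east ledge: 0S 3Z)
4. 1 zombie ← the west ledge.  (the west ledge: 5S 2Z; the east ledge: 0S 2Z)
5. 2 scientists → the east ledge.  (the west ledge: 3S 2Z; the east ledge: 2S 2Z)
6. 1 zombie ← the west ledge.  (the west ledge: 3S 3Z; the east ledge: 2S 1Z)
7. 1 scientist and 1 zombie → the east ledge.  (the west ledge: 2S 2Z; the east ledge: 3S 2Z)
8. 1 scientist ← the west ledge.  (the west ledge: 3S 2Z; the east ledge: 2S 2Z)
9. 1 scientist and 1 zombie → the east ledge.  (the west ledge: 2S 1Z; the east ledge: 3S 3Z)
10. 1 zombie ← the west ledge.  (the west ledge: 2S 2Z; the east ledge: 3S 2Z)
11. 1 scientist and 1 zombie → the east ledge.  (the west ledge: 1S 1Z; the east ledge: 4S 3Z)
12. 1 scientist ← the west ledge.  (the west ledge: 2S 1Z; the east ledge: 3S 3Z)
13. 1 scientist and 1 zombie → the east ledge.  (the west ledge: 1S 0Z; the east ledge: 4S 4Z)
14. 1 zombie ← the west ledge.  (the west ledge: 1S 1Z; the east ledge: 4S 3Z)
15. 1 scientist and 1 zombie → the east ledge.  (the west ledge: 0S 0Z; the east ledge: 5S 4Z)

15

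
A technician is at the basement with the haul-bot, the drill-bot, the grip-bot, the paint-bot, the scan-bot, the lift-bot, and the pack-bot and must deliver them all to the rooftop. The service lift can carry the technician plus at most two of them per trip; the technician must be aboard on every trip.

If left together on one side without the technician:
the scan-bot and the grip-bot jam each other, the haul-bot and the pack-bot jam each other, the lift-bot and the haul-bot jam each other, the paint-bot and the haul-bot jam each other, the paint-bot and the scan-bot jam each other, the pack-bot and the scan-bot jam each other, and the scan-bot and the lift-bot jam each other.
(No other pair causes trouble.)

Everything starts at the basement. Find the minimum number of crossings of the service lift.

Counting alone: the technician can take at most 2 across per trip to the rooftop, so moving all 7 needs at least 4 loaded trips out, with a return between consecutive ones — at least 7 crossings.
The safety rule pushes this higher. Following every safe sequence of crossings, the most of the 7 that can be at the rooftop as the service lift arrives there on crossing 7 is 6 — never all 7.
So no plan with fewer than 9 crossings exists, and this one achieves 9:
1. Technician goes to the rooftop with the haul-bot and the scan-bot.  [the basement: the drill-bot, the grip-bot, the lift-bot, the pack-bot, the paint-bot | the rooftop: the haul-bot, the scan-bot]
2. Technician goes back to the basement alone.  [the basement: the drill-bot, the grip-bot, the lift-bot, the pack-bot, the paint-bot | the rooftop: the haul-bot, the scan-bot]
3. Technician goes to the rooftop with the drill-bot.  [the basement: the grip-bot, the lift-bot, the pack-bot, the paint-bot | the rooftop: the drill-bot, the haul-bot, the scan-bot]
4. Technician goes back to the basement alone.  [the basement: the grip-bot, the lift-bot, the pack-bot, the paint-bot | the rooftop: the drill-bot, the haul-bot, the scan-bot]
5. Technician goes to the rooftop with the grip-bot and the paint-bot.  [the basement: the lift-bot, the pack-bot | the rooftop: the drill-bot, the grip-bot, the haul-bot, the paint-bot, the scan-bot]
6. Technician goes back to the basement with the haul-bot and the scan-bot.  [the basement: the haul-bot, the lift-bot, the pack-bot, the scan-bot | the rooftop: the drill-bot, the grip-bot, the paint-bot]
7. Technician goes to the rooftop with the lift-bot and the pack-bot.  [the basement: the haul-bot, the scan-bot | the rooftop: the drill-bot, the grip-bot, the lift-bot, the pack-bot, the paint-bot]
8. Technician goes back to the basement alone.  [the basement: the haul-bot, the scan-bot | the rooftop: the drill-bot, the grip-bot, the lift-bot, the pack-bot, the paint-bot]
9. Technician goes to the rooftop with the haul-bot and the scan-bot.  [the basement: — | the rooftop: the drill-bot, the grip-bot, the haul-bot, the lift-bot, the pack-bot, the paint-bot, the scan-bot]

9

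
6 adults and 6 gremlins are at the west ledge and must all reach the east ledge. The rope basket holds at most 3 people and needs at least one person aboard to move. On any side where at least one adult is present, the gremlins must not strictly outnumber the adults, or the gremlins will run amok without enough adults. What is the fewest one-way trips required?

impossible

Following every safe sequence of crossings from the start, the most of the 12 that can be at the east ledge as the rope basket arrives there on crossings 1, 3, 5 is 3, 5, 6 respectively; the best ever achieved is 6 of 12.
From crossing 7 on, no configuration arises that was not already reachable earlier: only 17 distinct safe configurations (who is on which side, and where the rope basket is) can ever be reached, none of them has everyone across, and every continuation just revisits them. They are: 0 adults + 0 gremlins across (rope basket back at the start); 0 adults + 1 gremlin across (rope basket there); 0 adults + 1 gremlin across (rope basket back at the start); 0 adults + 2 gremlins across (rope basket there); 0 adults + 2 gremlins across (rope basket back at the start); 0 adults + 3 gremlins across (rope basket there); 0 adults + 3 gremlins across (rope basket back at the start); 0 adults + 4 gremlins across (rope basket there); 0 adults + 4 gremlins across (rope basket back at the start); 0 adults + 5 gremlins across (rope basket there); 0 adults + 5 gremlins across (rope basket back at the start); 0 adults + 6 gremlins across (rope basket there); 1 adult + 1 gremlin across (rope basket there); 1 adult + 1 gremlin across (rope basket back at the start); 2 adults + 2 gremlins across (rope basket there); 2 adults + 2 gremlins across (rope basket back at the start); 3 adults + 3 gremlins across (rope basket there). So no valid plan exists.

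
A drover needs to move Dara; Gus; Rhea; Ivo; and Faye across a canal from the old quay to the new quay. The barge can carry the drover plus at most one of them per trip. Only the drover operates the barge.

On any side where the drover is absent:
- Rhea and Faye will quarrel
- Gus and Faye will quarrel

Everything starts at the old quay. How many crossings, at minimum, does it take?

11

Counting alone: the drover can take at most 1 across per trip to the new quay, so moving all 5 needs at least 5 loaded trips out, with a return between consecutive ones — at least 9 crossings.
The safety rule pushes this higher. Following every safe sequence of crossings, the most of the 5 that can be at the new quay as the barge arrives there on crossing 9 is 4 — never all 5.
So no plan with fewer than 11 crossings exists, and this one achieves 11:
1. Drover goes to the new quay with Faye.
2. Drover goes back to the old quay alone.
3. Drover goes to the new quay with Dara.
4. Drover goes back to the old quay alone.
5. Drover goes to the new quay with Gus.
6. Drover goes back to the old quay with Faye.
7. Drover goes to the new quay with Rhea.
8. Drover goes back to the old quay alone.
9. Drover goes to the new quay with Ivo.
10. Drover goes back to the old quay alone.
11. Drover goes to the new quay with Faye.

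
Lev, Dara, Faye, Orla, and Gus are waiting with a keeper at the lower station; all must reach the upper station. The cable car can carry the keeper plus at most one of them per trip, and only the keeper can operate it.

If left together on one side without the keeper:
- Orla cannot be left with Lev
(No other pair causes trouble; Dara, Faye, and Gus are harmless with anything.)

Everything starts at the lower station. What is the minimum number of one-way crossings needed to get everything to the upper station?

Counting alone: the keeper can take at most 1 across per trip to the upper station, so moving all 5 needs at least 5 loaded trips out, with a return between consecutive ones — at least 9 crossings.
The plan below uses exactly 9 crossings, so it is optimal:
1. Keeper goes to the upper station with Lev.
2. Keeper goes back to the lower station alone.
3. Keeper goes to the upper station with Dara.
4. Keeper goes back to the lower station alone.
5. Keeper goes to the upper station with Faye.
6. Keeper goes back to the lower station alone.
7. Keeper goes to the upper station with Gus.
8. Keeper goes back to the lower station alone.
9. Keeper goes to the upper station with Orla.

9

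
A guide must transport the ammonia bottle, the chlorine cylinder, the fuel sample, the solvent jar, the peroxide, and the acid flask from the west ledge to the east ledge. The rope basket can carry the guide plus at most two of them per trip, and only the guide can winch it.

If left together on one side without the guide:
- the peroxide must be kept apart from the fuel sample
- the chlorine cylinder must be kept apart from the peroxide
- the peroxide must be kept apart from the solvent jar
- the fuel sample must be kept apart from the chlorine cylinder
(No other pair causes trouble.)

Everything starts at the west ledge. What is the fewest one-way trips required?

9

Counting alone: the guide can take at most 2 across per trip to the east ledge, so moving all 6 needs at least 3 loaded trips out, with a return between consecutive ones — at least 5 crossings.
The safety rule pushes this higher. Following every safe sequence of crossings, the most of the 6 that can be at the east ledge as the rope basket arrives there on crossings 5, 7 is 4, 5 respectively — never all 6.
So no plan with fewer than 9 crossings exists, and this one achieves 9:
1. Guide goes to the east ledge with the chlorine cylinder and the peroxide.
2. Guide goes back to the west ledge with the chlorine cylinder.
3. Guide goes to the east ledge with the ammonia bottle and the chlorine cylinder.
4. Guide goes back to the west ledge with the chlorine cylinder.
5. Guide goes to the east ledge with the chlorine cylinder and the solvent jar.
6. Guide goes back to the west ledge with the peroxide.
7. Guide goes to the east ledge with the acid flask and the fuel sample.
8. Guide goes back to the west ledge with the chlorine cylinder.
9. Guide goes to the east ledge with the chlorine cylinder and the peroxide.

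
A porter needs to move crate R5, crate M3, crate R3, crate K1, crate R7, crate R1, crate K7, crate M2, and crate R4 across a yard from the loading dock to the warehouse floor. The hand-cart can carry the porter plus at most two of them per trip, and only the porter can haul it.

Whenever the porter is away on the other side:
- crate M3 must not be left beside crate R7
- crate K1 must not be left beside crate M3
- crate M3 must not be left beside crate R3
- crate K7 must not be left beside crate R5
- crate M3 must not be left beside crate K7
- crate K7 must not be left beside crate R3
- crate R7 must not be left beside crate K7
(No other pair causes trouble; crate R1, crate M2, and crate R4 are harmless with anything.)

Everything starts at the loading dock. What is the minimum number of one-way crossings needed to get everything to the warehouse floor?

Counting alone: the porter can take at most 2 across per trip to the warehouse floor, so moving all 9 needs at least 5 loaded trips out, with a return between consecutive ones — at least 9 crossings.
The safety rule pushes this higher. Following every safe sequence of crossings, the most of the 9 that can be at the warehouse floor as the hand-cart arrives there on crossings 9, 11, 13 is 6, 7, 8 respectively — never all 9.
So no plan with fewer than 15 crossings exists, and this one achieves 15:
1. Porter goes to the warehouse floor with crate K7 and crate M3.  [the loading dock: crate K1, crate M2, crate R1, crate R3, crate R4, crate R5, crate R7 | the warehouse floor: crate K7, crate M3]
2. Porter goes back to the loading dock with crate M3.  [the loading dock: crate K1, crate M2, crate M3, crate R1, crate R3, crate R4, crate R5, crate R7 | the warehouse floor: crate K7]
3. Porter goes to the warehouse floor with crate M3 and crate R5.  [the loading dock: crate K1, crate M2, crate R1, crate R3, crate R4, crate R7 | the warehouse floor: crate K7, crate M3, crate R5]
4. Porter goes back to the loading dock with crate K7.  [the loading dock: crate K1, crate K7, crate M2, crate R1, crate R3, crate R4, crate R7 | the warehouse floor: crate M3, crate R5]
5. Porter goes to the warehouse floor with crate R3 and crate R7.  [the loading dock: crate K1, crate K7, crate M2, crate R1, crate R4 | the warehouse floor: crate M3, crate R3, crate R5, crate R7]
6. Porter goes back to the loading dock with crate M3.  [the loading dock: crate K1, crate K7, crate M2, crate M3, crate R1, crate R4 | the warehouse floor: crate R3, crate R5, crate R7]
7. Porter goes to the warehouse floor with crate K1 and crate M3.  [the loading dock: crate K7, crate M2, crate R1, crate R4 | the warehouse floor: crate K1, crate M3, crate R3, crate R5, crate R7]
8. Porter goes back to the loading dock with crate M3.  [the loading dock: crate K7, crate M2, crate M3, crate R1, crate R4 | the warehouse floor: crate K1, crate R3, crate R5, crate R7]
9. Porter goes to the warehouse floor with crate M3 and crate R1.  [the loading dock: crate K7, crate M2, crate R4 | the warehouse floor: crate K1, crate M3, crate R1, crate R3, crate R5, crate R7]
10. Porter goes back to the loading dock with crate M3.  [the loading dock: crate K7, crate M2, crate M3, crate R4 | the warehouse floor: crate K1, crate R1, crate R3, crate R5, crate R7]
11. Porter goes to the warehouse floor with crate M2 and crate M3.  [the loading dock: crate K7, crate R4 | the warehouse floor: crate K1, crate M2, crate M3, crate R1, crate R3, crate R5, crate R7]
12. Porter goes back to the loading dock with crate M3.  [the loading dock: crate K7, crate M3, crate R4 | the warehouse floor: crate K1, crate M2, crate R1, crate R3, crate R5, crate R7]
13. Porter goes to the warehouse floor with crate M3 and crate R4.  [the loading dock: crate K7 | the warehouse floor: crate K1, crate M2, crate M3, crate R1, crate R3, crate R4, crate R5, crate R7]
14. Porter goes back to the loading dock with crate M3.  [the loading dock: crate K7, crate M3 | the warehouse floor: crate K1, crate M2, crate R1, crate R3, crate R4, crate R5, crate R7]
15. Porter goes to the warehouse floor with crate K7 and crate M3.  [the loading dock: — | the warehouse floor: crate K1, crate K7, crate M2, crate M3, crate R1, crate R3, crate R4, crate R5, crate R7]

15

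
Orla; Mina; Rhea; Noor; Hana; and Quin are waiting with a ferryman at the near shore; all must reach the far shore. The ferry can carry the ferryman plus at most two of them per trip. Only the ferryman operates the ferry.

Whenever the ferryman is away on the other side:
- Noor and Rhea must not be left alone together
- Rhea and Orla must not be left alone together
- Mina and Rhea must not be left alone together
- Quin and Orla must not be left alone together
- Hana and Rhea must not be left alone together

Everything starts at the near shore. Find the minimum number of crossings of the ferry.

7

Counting alone: the ferryman can take at most 2 across per trip to the far shore, so moving all 6 needs at least 3 loaded trips out, with a return between consecutive ones — at least 5 crossings.
The safety rule pushes this higher. Following every safe sequence of crossings, the most of the 6 that can be at the far shore as the ferry arrives there on crossing 5 is 5 — never all 6.
So no plan with fewer than 7 crossings exists, and this one achieves 7:
1. Ferryman goes to the far shore with Orla and Rhea.  [the near shore: Hana, Mina, Noor, Quin | the far shore: Orla, Rhea]
2. Ferryman goes back to the near shore with Orla.  [the near shore: Hana, Mina, Noor, Orla, Quin | the far shore: Rhea]
3. Ferryman goes to the far shore with Mina and Orla.  [the near shore: Hana, Noor, Quin | the far shore: Mina, Orla, Rhea]
4. Ferryman goes back to the near shore with Rhea.  [the near shore: Hana, Noor, Quin, Rhea | the far shore: Mina, Orla]
5. Ferryman goes to the far shore with Hana and Noor.  [the near shore: Quin, Rhea | the far shore: Hana, Mina, Noor, Orla]
6. Ferryman goes back to the near shore alone.  [the near shore: Quin, Rhea | the far shore: Hana, Mina, Noor, Orla]
7. Ferryman goes to the far shore with Quin and Rhea.  [the near shore: — | the far shore: Hana, Mina, Noor, Orla, Quin, Rhea]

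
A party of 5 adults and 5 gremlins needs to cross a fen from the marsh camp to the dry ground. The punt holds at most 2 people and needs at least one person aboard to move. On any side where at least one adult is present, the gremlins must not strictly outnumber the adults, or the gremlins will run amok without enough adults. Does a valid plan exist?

Following every safe sequence of crossings from the start, the most of the 10 that can be at the dry ground as the punt arrives there on crossings 1, 3, 5, 7 is 2, 3, 4, 5 respectively; the best ever achieved is 5 of 10.
From crossing 9 on, no configuration arises that was not already reachable earlier: only 13 distinct safe configurations (who is on which side, and where the punt is) can ever be reached, none of them has everyone across, and every continuation just revisits them. They are: 0 adults + 0 gremlins across (punt back at the start); 0 adults + 1 gremlin across (punt there); 0 adults + 1 gremlin across (punt back at the start); 0 adults + 2 gremlins across (punt there); 0 adults + 2 gremlins across (punt back at the start); 0 adults + 3 gremlins across (punt there); 0 adults + 3 gremlins across (punt back at the start); 0 adults + 4 gremlins across (punt there); 0 adults + 4 gremlins across (punt back at the start); 0 adults + 5 gremlins across (punt there); 1 adult + 1 gremlin across (punt there); 1 adult + 1 gremlin across (punt back at the start); 2 adults + 2 gremlins across (punt there). So no valid plan exists.

No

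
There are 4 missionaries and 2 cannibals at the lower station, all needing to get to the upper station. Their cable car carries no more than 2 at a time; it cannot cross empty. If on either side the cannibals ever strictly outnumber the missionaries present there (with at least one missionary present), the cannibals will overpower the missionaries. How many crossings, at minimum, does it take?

9

Counting alone: each trip to the upper station takes at most 2 across and each return brings at least 1 back, so after t trips out (and t−1 returns) at most 2t − (t−1) of the 6 are across; that first reaches 6 at t = 5, so at least 9 crossings are needed.
The plan below uses exactly 9 crossings, so it is optimal:
1. 2 cannibals → the upper station.  (the lower station: 4M 0C; the upper station: 0M 2C)
2. 1 cannibal ← the lower station.  (the lower station: 4M 1C; the upper station: 0M 1C)
3. 2 missionaries → the upper station.  (the lower station: 2M 1C; the upper station: 2M 1C)
4. 1 cannibal ← the lower station.  (the lower station: 2M 2C; the upper station: 2M 0C)
5. 2 cannibals → the upper station.  (the lower station: 2M 0C; the upper station: 2M 2C)
6. 1 cannibal ← the lower station.  (the lower station: 2M 1C; the upper station: 2M 1C)
7. 1 missionary and 1 cannibal → the upper station.  (the lower station: 1M 0C; the upper station: 3M 2C)
8. 1 cannibal ← the lower station.  (the lower station: 1M 1C; the upper station: 3M 1C)
9. 1 missionary and 1 cannibal → the upper station.  (the lower station: 0M 0C; the upper station: 4M 2C)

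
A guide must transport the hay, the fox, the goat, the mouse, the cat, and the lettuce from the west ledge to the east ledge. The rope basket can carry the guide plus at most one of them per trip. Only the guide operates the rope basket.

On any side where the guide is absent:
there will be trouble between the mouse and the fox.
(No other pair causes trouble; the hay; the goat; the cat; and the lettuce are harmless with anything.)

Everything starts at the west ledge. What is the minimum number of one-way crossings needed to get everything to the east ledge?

11

Counting alone: the guide can take at most 1 across per trip to the east ledge, so moving all 6 needs at least 6 loaded trips out, with a return between consecutive ones — at least 11 crossings.
The plan below uses exactly 11 crossings, so it is optimal:
1. Guide goes to the east ledge with the fox.  [the west ledge: the cat, the goat, the hay, the lettuce, the mouse | the east ledge: the fox]
2. Guide goes back to the west ledge alone.  [the west ledge: the cat, the goat, the hay, the lettuce, the mouse | the east ledge: the fox]
3. Guide goes to the east ledge with the hay.  [the west ledge: the cat, the goat, the lettuce, the mouse | the east ledge: the fox, the hay]
4. Guide goes back to the west ledge alone.  [the west ledge: the cat, the goat, the lettuce, the mouse | the east ledge: the fox, the hay]
5. Guide goes to the east ledge with the goat.  [the west ledge: the cat, the lettuce, the mouse | the east ledge: the fox, the goat, the hay]
6. Guide goes back to the west ledge alone.  [the west ledge: the cat, the lettuce, the mouse | the east ledge: the fox, the goat, the hay]
7. Guide goes to the east ledge with the cat.  [the west ledge: the lettuce, the mouse | the east ledge: the cat, the fox, the goat, the hay]
8. Guide goes back to the west ledge alone.  [the west ledge: the lettuce, the mouse | the east ledge: the cat, the fox, the goat, the hay]
9. Guide goes to the east ledge with the lettuce.  [the west ledge: the mouse | the east ledge: the cat, the fox, the goat, the hay, the lettuce]
10. Guide goes back to the west ledge alone.  [the west ledge: the mouse | the east ledge: the cat, the fox, the goat, the hay, the lettuce]
11. Guide goes to the east ledge with the mouse.  [the west ledge: — | the east ledge: the cat, the fox, the goat, the hay, the lettuce, the mouse]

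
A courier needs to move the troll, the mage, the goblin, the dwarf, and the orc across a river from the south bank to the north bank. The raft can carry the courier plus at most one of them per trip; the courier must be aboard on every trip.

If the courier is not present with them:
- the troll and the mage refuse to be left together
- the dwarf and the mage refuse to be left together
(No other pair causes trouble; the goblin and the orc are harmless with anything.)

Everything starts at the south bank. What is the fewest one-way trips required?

Counting alone: the courier can take at most 1 across per trip to the north bank, so moving all 5 needs at least 5 loaded trips out, with a return between consecutive ones — at least 9 crossings.
The safety rule pushes this higher. Following every safe sequence of crossings, the most of the 5 that can be at the north bank as the raft arrives there on crossing 9 is 4 — never all 5.
So no plan with fewer than 11 crossings exists, and this one achieves 11:
1. Courier goes to the north bank with the mage.  [the south bank: the dwarf, the goblin, the orc, the troll | the north bank: the mage]
2. Courier goes back to the south bank alone.  [the south bank: the dwarf, the goblin, the orc, the troll | the north bank: the mage]
3. Courier goes to the north bank with the troll.  [the south bank: the dwarf, the goblin, the orc | the north bank: the mage, the troll]
4. Courier goes back to the south bank with the mage.  [the south bank: the dwarf, the goblin, the mage, the orc | the north bank: the troll]
5. Courier goes to the north bank with the dwarf.  [the south bank: the goblin, the mage, the orc | the north bank: the dwarf, the troll]
6. Courier goes back to the south bank alone.  [the south bank: the goblin, the mage, the orc | the north bank: the dwarf, the troll]
7. Courier goes to the north bank with the goblin.  [the south bank: the mage, the orc | the north bank: the dwarf, the goblin, the troll]
8. Courier goes back to the south bank alone.  [the south bank: the mage, the orc | the north bank: the dwarf, the goblin, the troll]
9. Courier goes to the north bank with the orc.  [the south bank: the mage | the north bank: the dwarf, the goblin, the orc, the troll]
10. Courier goes back to the south bank alone.  [the south bank: the mage | the north bank: the dwarf, the goblin, the orc, the troll]
11. Courier goes to the north bank with the mage.  [the south bank: — | the north bank: the dwarf, the goblin, the mage, the orc, the troll]

11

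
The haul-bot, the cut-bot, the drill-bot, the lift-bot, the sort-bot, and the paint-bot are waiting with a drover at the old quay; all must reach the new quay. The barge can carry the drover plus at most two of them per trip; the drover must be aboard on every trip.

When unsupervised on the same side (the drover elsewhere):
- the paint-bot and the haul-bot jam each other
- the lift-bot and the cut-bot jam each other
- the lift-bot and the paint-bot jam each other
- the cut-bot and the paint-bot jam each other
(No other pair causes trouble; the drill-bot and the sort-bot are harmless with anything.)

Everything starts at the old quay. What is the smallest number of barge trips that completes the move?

9

Counting alone: the drover can take at most 2 across per trip to the new quay, so moving all 6 needs at least 3 loaded trips out, with a return between consecutive ones — at least 5 crossings.
The safety rule pushes this higher. Following every safe sequence of crossings, the most of the 6 that can be at the new quay as the barge arrives there on crossings 5, 7 is 4, 5 respectively — never all 6.
So no plan with fewer than 9 crossings exists, and this one achieves 9:
1. Drover goes to the new quay with the cut-bot and the paint-bot.  [the old quay: the drill-bot, the haul-bot, the lift-bot, the sort-bot | the new quay: the cut-bot, the paint-bot]
2. Drover goes back to the old quay with the cut-bot.  [the old quay: the cut-bot, the drill-bot, the haul-bot, the lift-bot, the sort-bot | the new quay: the paint-bot]
3. Drover goes to the new quay with the cut-bot and the haul-bot.  [the old quay: the drill-bot, the lift-bot, the sort-bot | the new quay: the cut-bot, the haul-bot, the paint-bot]
4. Drover goes back to the old quay with the paint-bot.  [the old quay: the drill-bot, the lift-bot, the paint-bot, the sort-bot | the new quay: the cut-bot, the haul-bot]
5. Drover goes to the new quay with the drill-bot and the lift-bot.  [the old quay: the paint-bot, the sort-bot | the new quay: the cut-bot, the drill-bot, the haul-bot, the lift-bot]
6. Drover goes back to the old quay with the cut-bot.  [the old quay: the cut-bot, the paint-bot, the sort-bot | the new quay: the drill-bot, the haul-bot, the lift-bot]
7. Drover goes to the new quay with the cut-bot and the sort-bot.  [the old quay: the paint-bot | the new quay: the cut-bot, the drill-bot, the haul-bot, the lift-bot, the sort-bot]
8. Drover goes back to the old quay with the cut-bot.  [the old quay: the cut-bot, the paint-bot | the new quay: the drill-bot, the haul-bot, the lift-bot, the sort-bot]
9. Drover goes to the new quay with the cut-bot and the paint-bot.  [the old quay: — | the new quay: the cut-bot, the drill-bot, the haul-bot, the lift-bot, the paint-bot, the sort-bot]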